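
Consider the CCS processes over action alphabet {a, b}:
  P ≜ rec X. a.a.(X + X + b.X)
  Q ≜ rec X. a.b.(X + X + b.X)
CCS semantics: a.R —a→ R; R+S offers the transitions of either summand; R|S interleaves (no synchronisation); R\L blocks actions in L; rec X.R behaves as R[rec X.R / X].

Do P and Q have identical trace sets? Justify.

trace-distinct — witness ⟨aa⟩

P's transition system — 3 states:
  s0 = rec X. a.a.(X + X + b.X) | --a--▸ s1
  s1 = a.((rec X. a.a.(X + X + b.X)) + (rec X. a.a.(X + X + b.X)) + b.(rec X. a.a.(X + X + b.X))) | --a--▸ s2
  s2 = (rec X. a.a.(X + X + b.X)) + (rec X. a.a.(X + X + b.X)) + b.(rec X. a.a.(X + X + b.X)) | --a--▸ s1, --b--▸ s0
Q's transition system — 3 states:
  t0 = rec X. a.b.(X + X + b.X) | --a--▸ t1
  t1 = b.((rec X. a.b.(X + X + b.X)) + (rec X. a.b.(X + X + b.X)) + b.(rec X. a.b.(X + X + b.X))) | --b--▸ t2
  t2 = (rec X. a.b.(X + X + b.X)) + (rec X. a.b.(X + X + b.X)) + b.(rec X. a.b.(X + X + b.X)) | --a--▸ t1, --b--▸ t0
Trace ⟨aa⟩ through P, begin at {s0}:
  step 1 (a): {s1}
  step 2 (a): {s2}
  P completes σ.
Trace ⟨aa⟩ through Q, begin at {t0}:
  step 1 (a): {t1}
  step 2 (a): no successor for Q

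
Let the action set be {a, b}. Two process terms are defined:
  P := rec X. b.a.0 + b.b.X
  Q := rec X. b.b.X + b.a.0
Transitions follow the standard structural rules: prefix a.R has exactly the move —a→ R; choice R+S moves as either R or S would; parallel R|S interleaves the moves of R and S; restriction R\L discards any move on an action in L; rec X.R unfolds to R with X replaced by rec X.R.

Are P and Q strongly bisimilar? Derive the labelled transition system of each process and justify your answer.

LTS(P): 4 reachable states
  u0 = rec X. b.a.0 + b.b.X → -b-> u1, -b-> u2
  u1 = a.0 → -a-> u3
  u2 = b.(rec X. b.a.0 + b.b.X) → -b-> u0
  u3 = 0 → stopped
LTS(Q): 4 reachable states
  v0 = rec X. b.b.X + b.a.0 → -b-> v1, -b-> v2
  v1 = a.0 → -a-> v3
  v2 = b.(rec X. b.b.X + b.a.0) → -b-> v0
  v3 = 0 → stopped
Bisimilarity quotient blocks:
  B0 = {u0, v0}
  B1 = {u1, v1}
  B2 = {u3, v3}
  B3 = {u2, v2}
u0 ∈ B0, v0 ∈ B0 → same block

YES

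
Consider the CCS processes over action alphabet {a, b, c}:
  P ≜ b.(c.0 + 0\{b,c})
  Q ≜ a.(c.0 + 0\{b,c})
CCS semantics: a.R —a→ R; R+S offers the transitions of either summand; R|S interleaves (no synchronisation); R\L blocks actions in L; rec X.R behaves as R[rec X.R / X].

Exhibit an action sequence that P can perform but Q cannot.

b

LTS(P): 3 reachable states
  u0 = b.(c.0 + 0\{b,c}) → =b=> u1
  u1 = c.0 + 0\{b,c} → =c=> u2
  u2 = 0 → ·
LTS(Q): 3 reachable states
  v0 = a.(c.0 + 0\{b,c}) → =a=> v1
  v1 = c.0 + 0\{b,c} → =c=> v2
  v2 = 0 → ·
Trace ⟨b⟩ through P, begin at {u0}:
  after b @ step 1: {u1}
  ✓ P
Trace ⟨b⟩ through Q, begin at {v0}:
  after b @ step 1: no successor for Q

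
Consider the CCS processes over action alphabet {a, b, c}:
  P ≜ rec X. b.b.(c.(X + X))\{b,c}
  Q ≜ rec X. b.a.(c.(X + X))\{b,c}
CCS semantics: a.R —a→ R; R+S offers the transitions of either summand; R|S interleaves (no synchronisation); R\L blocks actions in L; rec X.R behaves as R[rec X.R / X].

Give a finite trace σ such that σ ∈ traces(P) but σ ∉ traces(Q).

LTS(P): 3 reachable states
  s0 = rec X. b.b.(c.(X + X))\{b,c} → ··b··> s1
  s1 = b.(c.((rec X. b.b.(c.(X + X))\{b,c}) + (rec X. b.b.(c.(X + X))\{b,c})))\{b,c} → ··b··> s2
  s2 = (c.((rec X. b.b.(c.(X + X))\{b,c}) + (rec X. b.b.(c.(X + X))\{b,c})))\{b,c} → ·
LTS(Q): 3 reachable states
  t0 = rec X. b.a.(c.(X + X))\{b,c} → ··b··> t1
  t1 = a.(c.((rec X. b.a.(c.(X + X))\{b,c}) + (rec X. b.a.(c.(X + X))\{b,c})))\{b,c} → ··a··> t2
  t2 = (c.((rec X. b.a.(c.(X + X))\{b,c}) + (rec X. b.a.(c.(X + X))\{b,c})))\{b,c} → ·
Run σ = ⟨bb⟩ on P: start {s0}
  after b @ step 1: {s1}
  after b @ step 2: {s2}
  P completes σ.
Run σ = ⟨bb⟩ on Q: start {t0}
  after b @ step 1: {t1}
  after b @ step 2: ∅ (Q stuck)

bb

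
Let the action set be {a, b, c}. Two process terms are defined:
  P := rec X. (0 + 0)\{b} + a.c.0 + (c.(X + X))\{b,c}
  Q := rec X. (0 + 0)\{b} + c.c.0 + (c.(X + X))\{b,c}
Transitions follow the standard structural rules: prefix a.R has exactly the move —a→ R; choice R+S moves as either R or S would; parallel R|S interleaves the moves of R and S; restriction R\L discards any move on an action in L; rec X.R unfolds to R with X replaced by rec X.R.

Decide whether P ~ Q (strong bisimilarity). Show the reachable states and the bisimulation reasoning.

P ≁ Q

P's transition system — 3 states:
  m0 = rec X. (0 + 0)\{b} + a.c.0 + (c.(X + X))\{b,c} ⊢ -a-> m1
  m1 = c.0 ⊢ -c-> m2
  m2 = 0 ⊢ deadlocked
Q's transition system — 3 states:
  n0 = rec X. (0 + 0)\{b} + c.c.0 + (c.(X + X))\{b,c} ⊢ -c-> n1
  n1 = c.0 ⊢ -c-> n2
  n2 = 0 ⊢ deadlocked
Bisimilarity quotient blocks:
  B0 = {m0}
  B1 = {m1, n1}
  B2 = {m2, n2}
  B3 = {n0}
m0 ∈ B0, n0 ∈ B3 → different blocks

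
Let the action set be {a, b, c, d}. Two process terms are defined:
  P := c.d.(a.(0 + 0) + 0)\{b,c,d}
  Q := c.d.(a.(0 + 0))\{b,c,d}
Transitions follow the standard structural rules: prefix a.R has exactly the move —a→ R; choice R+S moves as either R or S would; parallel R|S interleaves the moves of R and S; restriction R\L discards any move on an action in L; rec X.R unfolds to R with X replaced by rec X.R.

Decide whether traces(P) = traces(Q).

trace-equivalent

P's transition system — 4 states:
  p0 = c.d.(a.(0 + 0) + 0)\{b,c,d} → -c-> p1
  p1 = d.(a.(0 + 0) + 0)\{b,c,d} → -d-> p2
  p2 = (a.(0 + 0) + 0)\{b,c,d} → -a-> p3
  p3 = (0 + 0)\{b,c,d} → (no moves)
Q's transition system — 4 states:
  q0 = c.d.(a.(0 + 0))\{b,c,d} → -c-> q1
  q1 = d.(a.(0 + 0))\{b,c,d} → -d-> q2
  q2 = (a.(0 + 0))\{b,c,d} → -a-> q3
  q3 = (0 + 0)\{b,c,d} → (no moves)
Partition-refinement fixed point:
  B0 = {p0, q0}
  B1 = {p1, q1}
  B2 = {p2, q2}
  B3 = {p3, q3}
p0 ∈ B0, q0 ∈ B0 → same block
Bisimilar ⇒ trace-equivalent.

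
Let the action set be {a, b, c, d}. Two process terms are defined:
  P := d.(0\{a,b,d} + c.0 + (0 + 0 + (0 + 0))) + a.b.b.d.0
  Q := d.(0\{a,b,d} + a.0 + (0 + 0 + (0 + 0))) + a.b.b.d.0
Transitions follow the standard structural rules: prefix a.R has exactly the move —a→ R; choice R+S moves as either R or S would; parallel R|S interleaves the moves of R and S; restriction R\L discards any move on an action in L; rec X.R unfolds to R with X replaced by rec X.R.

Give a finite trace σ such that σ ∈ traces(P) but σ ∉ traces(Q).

dc

LTS(P): 6 reachable states
  s0 = d.(0\{a,b,d} + c.0 + (0 + 0 + (0 + 0))) + a.b.b.d.0 → -a-> s1, -d-> s2
  s1 = b.b.d.0 → -b-> s3
  s2 = 0\{a,b,d} + c.0 + (0 + 0 + (0 + 0)) → -c-> s4
  s3 = b.d.0 → -b-> s5
  s4 = 0 → deadlocked
  s5 = d.0 → -d-> s4
LTS(Q): 6 reachable states
  t0 = d.(0\{a,b,d} + a.0 + (0 + 0 + (0 + 0))) + a.b.b.d.0 → -a-> t1, -d-> t2
  t1 = b.b.d.0 → -b-> t3
  t2 = 0\{a,b,d} + a.0 + (0 + 0 + (0 + 0)) → -a-> t4
  t3 = b.d.0 → -b-> t5
  t4 = 0 → deadlocked
  t5 = d.0 → -d-> t4
Trace ⟨dc⟩ through P, begin at {s0}:
  after d @ step 1: {s2}
  after c @ step 2: {s4}
  P completes σ.
Trace ⟨dc⟩ through Q, begin at {t0}:
  after d @ step 1: {t2}
  after c @ step 2: no successor for Q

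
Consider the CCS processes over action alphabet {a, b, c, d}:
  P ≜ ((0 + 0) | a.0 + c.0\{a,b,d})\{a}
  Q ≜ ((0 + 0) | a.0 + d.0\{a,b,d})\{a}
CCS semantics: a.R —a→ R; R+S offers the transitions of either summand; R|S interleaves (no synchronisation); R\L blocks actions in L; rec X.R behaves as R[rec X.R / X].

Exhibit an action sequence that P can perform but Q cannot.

c

P's transition system — 2 states:
  s0 = ((0 + 0) | a.0 + c.0\{a,b,d})\{a} → --c--▸ s1
  s1 = 0\{a,b,d}\{a} → deadlocked
Q's transition system — 2 states:
  t0 = ((0 + 0) | a.0 + d.0\{a,b,d})\{a} → --d--▸ t1
  t1 = 0\{a,b,d}\{a} → deadlocked
Trace ⟨c⟩ through P, begin at {s0}:
  after c @ step 1: {s1}
  — P admits the full trace.
Trace ⟨c⟩ through Q, begin at {t0}:
  after c @ step 1: ∅  — Q cannot continue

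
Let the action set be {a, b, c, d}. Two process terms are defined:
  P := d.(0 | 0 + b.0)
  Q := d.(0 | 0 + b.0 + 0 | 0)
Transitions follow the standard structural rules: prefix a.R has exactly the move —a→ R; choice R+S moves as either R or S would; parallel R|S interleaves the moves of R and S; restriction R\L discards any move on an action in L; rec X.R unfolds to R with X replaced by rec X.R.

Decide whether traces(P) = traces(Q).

traces(P) = traces(Q)

LTS(P): 3 reachable states
  s0 = d.(0 | 0 + b.0) ⊢ ··d··> s1
  s1 = 0 | 0 + b.0 ⊢ ··b··> s2
  s2 = 0 ⊢ deadlocked
LTS(Q): 3 reachable states
  t0 = d.(0 | 0 + b.0 + 0 | 0) ⊢ ··d··> t1
  t1 = 0 | 0 + b.0 + 0 | 0 ⊢ ··b··> t2
  t2 = 0 ⊢ deadlocked
Partition-refinement fixed point:
  B0 = {s0, t0}
  B1 = {s1, t1}
  B2 = {s2, t2}
s0 ∈ B0, t0 ∈ B0 → same block
Bisimilar ⇒ trace-equivalent.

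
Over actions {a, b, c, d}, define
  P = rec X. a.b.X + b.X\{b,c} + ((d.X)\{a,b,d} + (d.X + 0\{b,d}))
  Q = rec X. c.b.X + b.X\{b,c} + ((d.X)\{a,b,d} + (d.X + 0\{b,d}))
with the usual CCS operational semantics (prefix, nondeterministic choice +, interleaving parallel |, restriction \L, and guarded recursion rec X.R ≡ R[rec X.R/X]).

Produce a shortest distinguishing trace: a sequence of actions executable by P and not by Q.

P's transition system — 4 states:
  s0 = rec X. a.b.X + b.X\{b,c} + ((d.X)\{a,b,d} + (d.X + 0\{b,d})) :: --a--▸ s1, --b--▸ s2, --d--▸ s0
  s1 = b.(rec X. a.b.X + b.X\{b,c} + ((d.X)\{a,b,d} + (d.X + 0\{b,d}))) :: --b--▸ s0
  s2 = (rec X. a.b.X + b.X\{b,c} + ((d.X)\{a,b,d} + (d.X + 0\{b,d})))\{b,c} :: --a--▸ s3, --d--▸ s2
  s3 = (b.(rec X. a.b.X + b.X\{b,c} + ((d.X)\{a,b,d} + (d.X + 0\{b,d}))))\{b,c} :: ∅
Q's transition system — 3 states:
  t0 = rec X. c.b.X + b.X\{b,c} + ((d.X)\{a,b,d} + (d.X + 0\{b,d})) :: --b--▸ t1, --c--▸ t2, --d--▸ t0
  t1 = (rec X. c.b.X + b.X\{b,c} + ((d.X)\{a,b,d} + (d.X + 0\{b,d})))\{b,c} :: --d--▸ t1
  t2 = b.(rec X. c.b.X + b.X\{b,c} + ((d.X)\{a,b,d} + (d.X + 0\{b,d}))) :: --b--▸ t0
Executing a from P (initial set {s0}):
  after a @ step 1: {s1}
  — P admits the full trace.
Executing a from Q (initial set {t0}):
  after a @ step 1: no successor for Q

a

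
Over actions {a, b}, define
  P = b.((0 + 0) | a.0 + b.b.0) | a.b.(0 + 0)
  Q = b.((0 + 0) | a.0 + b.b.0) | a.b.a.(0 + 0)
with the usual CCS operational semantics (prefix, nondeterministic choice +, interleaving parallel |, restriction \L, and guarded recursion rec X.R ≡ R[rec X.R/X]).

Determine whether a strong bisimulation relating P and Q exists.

Reachable graph of P (15 states):
  s0 = b.((0 + 0) | a.0 + b.b.0) | a.b.(0 + 0) | -a-> s1, -b-> s2
  s1 = b.((0 + 0) | a.0 + b.b.0) | b.(0 + 0) | -b-> s3, -b-> s4
  s2 = ((0 + 0) | a.0 + b.b.0) | a.b.(0 + 0) | -a-> s3, -a-> s5, -b-> s6
  s3 = ((0 + 0) | a.0 + b.b.0) | b.(0 + 0) | -a-> s7, -b-> s8, -b-> s9
  s4 = b.((0 + 0) | a.0 + b.b.0) | (0 + 0) | -b-> s8
  s5 = (0 + 0) | 0 | a.b.(0 + 0) | -a-> s7
  s6 = b.0 | a.b.(0 + 0) | -a-> s9, -b-> s10
  s7 = (0 + 0) | 0 | b.(0 + 0) | -b-> s11
  s8 = ((0 + 0) | a.0 + b.b.0) | (0 + 0) | -a-> s11, -b-> s12
  s9 = b.0 | b.(0 + 0) | -b-> s12, -b-> s13
  s10 = 0 | a.b.(0 + 0) | -a-> s13
  s11 = (0 + 0) | 0 | (0 + 0) | ·
  s12 = b.0 | (0 + 0) | -b-> s14
  s13 = 0 | b.(0 + 0) | -b-> s14
  s14 = 0 | (0 + 0) | ·
Reachable graph of Q (20 states):
  t0 = b.((0 + 0) | a.0 + b.b.0) | a.b.a.(0 + 0) | -a-> t1, -b-> t2
  t1 = b.((0 + 0) | a.0 + b.b.0) | b.a.(0 + 0) | -b-> t3, -b-> t4
  t2 = ((0 + 0) | a.0 + b.b.0) | a.b.a.(0 + 0) | -a-> t3, -a-> t5, -b-> t6
  t3 = ((0 + 0) | a.0 + b.b.0) | b.a.(0 + 0) | -a-> t7, -b-> t8, -b-> t9
  t4 = b.((0 + 0) | a.0 + b.b.0) | a.(0 + 0) | -a-> t10, -b-> t8
  t5 = (0 + 0) | 0 | a.b.a.(0 + 0) | -a-> t7
  t6 = b.0 | a.b.a.(0 + 0) | -a-> t9, -b-> t11
  t7 = (0 + 0) | 0 | b.a.(0 + 0) | -b-> t12
  t8 = ((0 + 0) | a.0 + b.b.0) | a.(0 + 0) | -a-> t12, -a-> t13, -b-> t14
  t9 = b.0 | b.a.(0 + 0) | -b-> t14, -b-> t15
  t10 = b.((0 + 0) | a.0 + b.b.0) | (0 + 0) | -b-> t13
  t11 = 0 | a.b.a.(0 + 0) | -a-> t15
  t12 = (0 + 0) | 0 | a.(0 + 0) | -a-> t16
  t13 = ((0 + 0) | a.0 + b.b.0) | (0 + 0) | -a-> t16, -b-> t17
  t14 = b.0 | a.(0 + 0) | -a-> t17, -b-> t18
  t15 = 0 | b.a.(0 + 0) | -b-> t18
  t16 = (0 + 0) | 0 | (0 + 0) | ·
  t17 = b.0 | (0 + 0) | -b-> t19
  t18 = 0 | a.(0 + 0) | -a-> t19
  t19 = 0 | (0 + 0) | ·
Coarsest stable partition (strong bisimilarity classes):
  B0 = {s0}
  B1 = {s1}
  B2 = {s4, t10}
  B3 = {s8, t13}
  B4 = {s12, s13, s7, t17}
  B5 = {s11, s14, t16, t19}
  B6 = {s3}
  B7 = {s9}
  B8 = {s2}
  B9 = {s10, s5}
  B10 = {s6}
  B11 = {t0}
  B12 = {t1}
  B13 = {t3}
  B14 = {t8}
  B15 = {t14}
  B16 = {t12, t18}
  B17 = {t9}
  B18 = {t15, t7}
  B19 = {t4}
  B20 = {t2}
  B21 = {t6}
  B22 = {t11, t5}
s0 ∈ B0, t0 ∈ B11 → different blocks

not bisimilar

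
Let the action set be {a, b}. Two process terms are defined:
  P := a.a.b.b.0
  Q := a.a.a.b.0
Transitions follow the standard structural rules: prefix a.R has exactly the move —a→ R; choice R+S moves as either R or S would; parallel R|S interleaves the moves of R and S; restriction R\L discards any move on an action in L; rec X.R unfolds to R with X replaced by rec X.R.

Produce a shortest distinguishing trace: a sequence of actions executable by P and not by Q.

P's transition system — 5 states:
  p0 = a.a.b.b.0 :: -a-> p1
  p1 = a.b.b.0 :: -a-> p2
  p2 = b.b.0 :: -b-> p3
  p3 = b.0 :: -b-> p4
  p4 = 0 :: (no moves)
Q's transition system — 5 states:
  q0 = a.a.a.b.0 :: -a-> q1
  q1 = a.a.b.0 :: -a-> q2
  q2 = a.b.0 :: -a-> q3
  q3 = b.0 :: -b-> q4
  q4 = 0 :: (no moves)
Run σ = ⟨aab⟩ on P: start {p0}
  after a @ step 1: {p1}
  after a @ step 2: {p2}
  after b @ step 3: {p3}
  ✓ P
Run σ = ⟨aab⟩ on Q: start {q0}
  after a @ step 1: {q1}
  after a @ step 2: {q2}
  after b @ step 3: no successor for Q

aab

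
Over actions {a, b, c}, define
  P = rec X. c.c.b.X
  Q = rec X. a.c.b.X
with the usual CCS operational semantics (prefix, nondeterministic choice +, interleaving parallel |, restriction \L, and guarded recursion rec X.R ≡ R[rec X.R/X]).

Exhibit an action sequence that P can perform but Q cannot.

Reachable graph of P (3 states):
  m0 = rec X. c.c.b.X → --c--▸ m1
  m1 = c.b.(rec X. c.c.b.X) → --c--▸ m2
  m2 = b.(rec X. c.c.b.X) → --b--▸ m0
Reachable graph of Q (3 states):
  n0 = rec X. a.c.b.X → --a--▸ n1
  n1 = c.b.(rec X. a.c.b.X) → --c--▸ n2
  n2 = b.(rec X. a.c.b.X) → --b--▸ n0
Trace ⟨c⟩ through P, begin at {m0}:
  after c @ step 1: {m1}
  — P admits the full trace.
Trace ⟨c⟩ through Q, begin at {n0}:
  after c @ step 1: no successor for Q

c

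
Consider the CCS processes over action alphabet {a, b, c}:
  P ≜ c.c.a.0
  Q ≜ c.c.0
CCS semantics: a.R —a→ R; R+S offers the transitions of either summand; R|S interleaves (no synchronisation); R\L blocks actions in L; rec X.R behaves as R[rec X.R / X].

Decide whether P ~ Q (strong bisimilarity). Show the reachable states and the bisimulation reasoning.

NO

LTS(P): 4 reachable states
  p0 = c.c.a.0 has moves =c=> p1
  p1 = c.a.0 has moves =c=> p2
  p2 = a.0 has moves =a=> p3
  p3 = 0 has moves ∅
LTS(Q): 3 reachable states
  q0 = c.c.0 has moves =c=> q1
  q1 = c.0 has moves =c=> q2
  q2 = 0 has moves ∅
Bisimilarity quotient blocks:
  B0 = {p0}
  B1 = {p1}
  B2 = {p2}
  B3 = {p3, q2}
  B4 = {q0}
  B5 = {q1}
p0 ∈ B0, q0 ∈ B4 → different blocks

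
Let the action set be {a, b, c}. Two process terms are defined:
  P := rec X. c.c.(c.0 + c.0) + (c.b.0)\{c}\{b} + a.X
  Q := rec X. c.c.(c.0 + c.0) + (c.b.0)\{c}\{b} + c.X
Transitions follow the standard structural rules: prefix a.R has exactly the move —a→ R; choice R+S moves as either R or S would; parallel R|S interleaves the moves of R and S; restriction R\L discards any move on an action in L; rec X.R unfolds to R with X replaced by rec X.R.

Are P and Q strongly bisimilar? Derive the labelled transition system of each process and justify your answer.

LTS(P): 4 reachable states
  s0 = rec X. c.c.(c.0 + c.0) + (c.b.0)\{c}\{b} + a.X :: —a→ s0, —c→ s1
  s1 = c.(c.0 + c.0) :: —c→ s2
  s2 = c.0 + c.0 :: —c→ s3
  s3 = 0 :: ·
LTS(Q): 4 reachable states
  t0 = rec X. c.c.(c.0 + c.0) + (c.b.0)\{c}\{b} + c.X :: —c→ t0, —c→ t1
  t1 = c.(c.0 + c.0) :: —c→ t2
  t2 = c.0 + c.0 :: —c→ t3
  t3 = 0 :: ·
Coarsest stable partition (strong bisimilarity classes):
  B0 = {s0}
  B1 = {s1, t1}
  B2 = {s2, t2}
  B3 = {s3, t3}
  B4 = {t0}
s0 ∈ B0, t0 ∈ B4 → different blocks

P ≁ Q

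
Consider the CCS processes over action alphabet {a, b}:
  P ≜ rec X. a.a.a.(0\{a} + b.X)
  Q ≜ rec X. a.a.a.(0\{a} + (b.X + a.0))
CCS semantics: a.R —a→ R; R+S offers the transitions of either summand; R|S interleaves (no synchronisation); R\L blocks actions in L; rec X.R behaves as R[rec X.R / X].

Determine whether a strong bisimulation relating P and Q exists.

P's transition system — 4 states:
  p0 = rec X. a.a.a.(0\{a} + b.X) → —a→ p1
  p1 = a.a.(0\{a} + b.(rec X. a.a.a.(0\{a} + b.X))) → —a→ p2
  p2 = a.(0\{a} + b.(rec X. a.a.a.(0\{a} + b.X))) → —a→ p3
  p3 = 0\{a} + b.(rec X. a.a.a.(0\{a} + b.X)) → —b→ p0
Q's transition system — 5 states:
  q0 = rec X. a.a.a.(0\{a} + (b.X + a.0)) → —a→ q1
  q1 = a.a.(0\{a} + (b.(rec X. a.a.a.(0\{a} + (b.X + a.0))) + a.0)) → —a→ q2
  q2 = a.(0\{a} + (b.(rec X. a.a.a.(0\{a} + (b.X + a.0))) + a.0)) → —a→ q3
  q3 = 0\{a} + (b.(rec X. a.a.a.(0\{a} + (b.X + a.0))) + a.0) → —a→ q4, —b→ q0
  q4 = 0 → deadlocked
Coarsest stable partition (strong bisimilarity classes):
  B0 = {p0}
  B1 = {p1}
  B2 = {p2}
  B3 = {p3}
  B4 = {q0}
  B5 = {q1}
  B6 = {q2}
  B7 = {q3}
  B8 = {q4}
p0 ∈ B0, q0 ∈ B4 → different blocks

NO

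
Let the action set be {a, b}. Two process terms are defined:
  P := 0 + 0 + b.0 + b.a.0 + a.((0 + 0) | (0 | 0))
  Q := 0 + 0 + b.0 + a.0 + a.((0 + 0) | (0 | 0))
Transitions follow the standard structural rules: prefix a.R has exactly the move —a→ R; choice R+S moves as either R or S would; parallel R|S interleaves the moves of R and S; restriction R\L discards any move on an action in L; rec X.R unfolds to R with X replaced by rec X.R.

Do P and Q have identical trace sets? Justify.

NO — witness ⟨ba⟩

Reachable graph of P (4 states):
  s0 = 0 + 0 + b.0 + b.a.0 + a.((0 + 0) | (0 | 0)) :: -a-> s1, -b-> s2, -b-> s3
  s1 = (0 + 0) | (0 | 0) :: ·
  s2 = 0 :: ·
  s3 = a.0 :: -a-> s2
Reachable graph of Q (3 states):
  t0 = 0 + 0 + b.0 + a.0 + a.((0 + 0) | (0 | 0)) :: -a-> t1, -a-> t2, -b-> t2
  t1 = (0 + 0) | (0 | 0) :: ·
  t2 = 0 :: ·
Executing ba from P (initial set {s0}):
  [1] b ⇒ {s2, s3}
  [2] a ⇒ {s2}
  — P admits the full trace.
Executing ba from Q (initial set {t0}):
  [1] b ⇒ {t2}
  [2] a ⇒ ∅ (Q stuck)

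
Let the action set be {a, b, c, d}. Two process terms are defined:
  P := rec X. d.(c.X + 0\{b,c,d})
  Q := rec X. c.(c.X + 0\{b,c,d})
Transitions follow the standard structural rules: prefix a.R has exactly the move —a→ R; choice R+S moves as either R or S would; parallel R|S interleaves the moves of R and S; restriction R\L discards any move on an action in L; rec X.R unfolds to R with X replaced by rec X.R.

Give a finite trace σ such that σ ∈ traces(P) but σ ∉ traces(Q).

Reachable graph of P (2 states):
  p0 = rec X. d.(c.X + 0\{b,c,d}) ⊢ —d→ p1
  p1 = c.(rec X. d.(c.X + 0\{b,c,d})) + 0\{b,c,d} ⊢ —c→ p0
Reachable graph of Q (2 states):
  q0 = rec X. c.(c.X + 0\{b,c,d}) ⊢ —c→ q1
  q1 = c.(rec X. c.(c.X + 0\{b,c,d})) + 0\{b,c,d} ⊢ —c→ q0
Executing d from P (initial set {p0}):
  [1] d ⇒ {p1}
  — P admits the full trace.
Executing d from Q (initial set {q0}):
  [1] d ⇒ no successor for Q

d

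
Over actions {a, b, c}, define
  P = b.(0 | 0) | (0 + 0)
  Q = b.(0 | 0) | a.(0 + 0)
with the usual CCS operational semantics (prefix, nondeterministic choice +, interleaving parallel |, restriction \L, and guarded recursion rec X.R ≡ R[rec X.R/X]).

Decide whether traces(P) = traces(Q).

P's transition system — 2 states:
  u0 = b.(0 | 0) | (0 + 0) has moves --b--▸ u1
  u1 = 0 | 0 | (0 + 0) has moves (no moves)
Q's transition system — 4 states:
  v0 = b.(0 | 0) | a.(0 + 0) has moves --a--▸ v1, --b--▸ v2
  v1 = b.(0 | 0) | (0 + 0) has moves --b--▸ v3
  v2 = 0 | 0 | a.(0 + 0) has moves --a--▸ v3
  v3 = 0 | 0 | (0 + 0) has moves (no moves)
Executing a from Q (initial set {v0}):
  [1] a ⇒ {v1}
  ✓ Q
Executing a from P (initial set {u0}):
  [1] a ⇒ ∅ (P stuck)

NO — witness ⟨a⟩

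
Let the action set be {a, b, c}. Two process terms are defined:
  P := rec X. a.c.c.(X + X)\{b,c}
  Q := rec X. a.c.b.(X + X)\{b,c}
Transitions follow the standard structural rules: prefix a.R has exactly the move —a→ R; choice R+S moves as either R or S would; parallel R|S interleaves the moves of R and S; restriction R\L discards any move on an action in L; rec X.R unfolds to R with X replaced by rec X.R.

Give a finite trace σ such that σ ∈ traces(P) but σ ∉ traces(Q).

LTS(P): 5 reachable states
  m0 = rec X. a.c.c.(X + X)\{b,c} ⊢ -a-> m1
  m1 = c.c.((rec X. a.c.c.(X + X)\{b,c}) + (rec X. a.c.c.(X + X)\{b,c}))\{b,c} ⊢ -c-> m2
  m2 = c.((rec X. a.c.c.(X + X)\{b,c}) + (rec X. a.c.c.(X + X)\{b,c}))\{b,c} ⊢ -c-> m3
  m3 = ((rec X. a.c.c.(X + X)\{b,c}) + (rec X. a.c.c.(X + X)\{b,c}))\{b,c} ⊢ -a-> m4
  m4 = (c.c.((rec X. a.c.c.(X + X)\{b,c}) + (rec X. a.c.c.(X + X)\{b,c}))\{b,c})\{b,c} ⊢ stopped
LTS(Q): 5 reachable states
  n0 = rec X. a.c.b.(X + X)\{b,c} ⊢ -a-> n1
  n1 = c.b.((rec X. a.c.b.(X + X)\{b,c}) + (rec X. a.c.b.(X + X)\{b,c}))\{b,c} ⊢ -c-> n2
  n2 = b.((rec X. a.c.b.(X + X)\{b,c}) + (rec X. a.c.b.(X + X)\{b,c}))\{b,c} ⊢ -b-> n3
  n3 = ((rec X. a.c.b.(X + X)\{b,c}) + (rec X. a.c.b.(X + X)\{b,c}))\{b,c} ⊢ -a-> n4
  n4 = (c.b.((rec X. a.c.b.(X + X)\{b,c}) + (rec X. a.c.b.(X + X)\{b,c}))\{b,c})\{b,c} ⊢ stopped
Run σ = ⟨acc⟩ on P: start {m0}
  step 1 (a): {m1}
  step 2 (c): {m2}
  step 3 (c): {m3}
  ✓ P
Run σ = ⟨acc⟩ on Q: start {n0}
  step 1 (a): {n1}
  step 2 (c): {n2}
  step 3 (c): ∅ (Q stuck)

acc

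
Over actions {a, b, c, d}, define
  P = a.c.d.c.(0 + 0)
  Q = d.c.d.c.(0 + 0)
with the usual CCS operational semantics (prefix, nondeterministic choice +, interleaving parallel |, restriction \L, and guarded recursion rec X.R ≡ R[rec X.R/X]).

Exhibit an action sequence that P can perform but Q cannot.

a

LTS(P): 5 reachable states
  m0 = a.c.d.c.(0 + 0) :: -a-> m1
  m1 = c.d.c.(0 + 0) :: -c-> m2
  m2 = d.c.(0 + 0) :: -d-> m3
  m3 = c.(0 + 0) :: -c-> m4
  m4 = 0 + 0 :: ·
LTS(Q): 5 reachable states
  n0 = d.c.d.c.(0 + 0) :: -d-> n1
  n1 = c.d.c.(0 + 0) :: -c-> n2
  n2 = d.c.(0 + 0) :: -d-> n3
  n3 = c.(0 + 0) :: -c-> n4
  n4 = 0 + 0 :: ·
Run σ = ⟨a⟩ on P: start {m0}
  [1] a ⇒ {m1}
  P completes σ.
Run σ = ⟨a⟩ on Q: start {n0}
  [1] a ⇒ ∅ (Q stuck)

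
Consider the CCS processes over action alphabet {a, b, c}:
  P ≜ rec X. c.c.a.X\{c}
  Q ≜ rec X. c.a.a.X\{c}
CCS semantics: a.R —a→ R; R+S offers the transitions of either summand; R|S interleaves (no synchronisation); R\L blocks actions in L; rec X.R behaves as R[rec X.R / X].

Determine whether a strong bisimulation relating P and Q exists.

not bisimilar

P's transition system — 4 states:
  p0 = rec X. c.c.a.X\{c} → --c--▸ p1
  p1 = c.a.(rec X. c.c.a.X\{c})\{c} → --c--▸ p2
  p2 = a.(rec X. c.c.a.X\{c})\{c} → --a--▸ p3
  p3 = (rec X. c.c.a.X\{c})\{c} → ·
Q's transition system — 4 states:
  q0 = rec X. c.a.a.X\{c} → --c--▸ q1
  q1 = a.a.(rec X. c.a.a.X\{c})\{c} → --a--▸ q2
  q2 = a.(rec X. c.a.a.X\{c})\{c} → --a--▸ q3
  q3 = (rec X. c.a.a.X\{c})\{c} → ·
Partition-refinement fixed point:
  B0 = {p0}
  B1 = {p1}
  B2 = {p2, q2}
  B3 = {p3, q3}
  B4 = {q0}
  B5 = {q1}
p0 ∈ B0, q0 ∈ B4 → different blocks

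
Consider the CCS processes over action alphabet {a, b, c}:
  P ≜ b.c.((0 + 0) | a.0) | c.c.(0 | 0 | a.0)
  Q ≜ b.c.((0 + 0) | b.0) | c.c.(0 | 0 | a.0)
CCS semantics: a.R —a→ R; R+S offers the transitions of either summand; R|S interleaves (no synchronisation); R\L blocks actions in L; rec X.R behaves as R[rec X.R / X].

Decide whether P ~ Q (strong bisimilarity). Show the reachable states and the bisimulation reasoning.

NO

P's transition system — 16 states:
  s0 = b.c.((0 + 0) | a.0) | c.c.(0 | 0 | a.0) :: --b--▸ s1, --c--▸ s2
  s1 = c.((0 + 0) | a.0) | c.c.(0 | 0 | a.0) :: --c--▸ s3, --c--▸ s4
  s2 = b.c.((0 + 0) | a.0) | c.(0 | 0 | a.0) :: --b--▸ s4, --c--▸ s5
  s3 = (0 + 0) | a.0 | c.c.(0 | 0 | a.0) :: --a--▸ s6, --c--▸ s7
  s4 = c.((0 + 0) | a.0) | c.(0 | 0 | a.0) :: --c--▸ s7, --c--▸ s8
  s5 = b.c.((0 + 0) | a.0) | (0 | 0 | a.0) :: --a--▸ s9, --b--▸ s8
  s6 = (0 + 0) | 0 | c.c.(0 | 0 | a.0) :: --c--▸ s10
  s7 = (0 + 0) | a.0 | c.(0 | 0 | a.0) :: --a--▸ s10, --c--▸ s11
  s8 = c.((0 + 0) | a.0) | (0 | 0 | a.0) :: --a--▸ s12, --c--▸ s11
  s9 = b.c.((0 + 0) | a.0) | (0 | 0 | 0) :: --b--▸ s12
  s10 = (0 + 0) | 0 | c.(0 | 0 | a.0) :: --c--▸ s13
  s11 = (0 + 0) | a.0 | (0 | 0 | a.0) :: --a--▸ s13, --a--▸ s14
  s12 = c.((0 + 0) | a.0) | (0 | 0 | 0) :: --c--▸ s14
  s13 = (0 + 0) | 0 | (0 | 0 | a.0) :: --a--▸ s15
  s14 = (0 + 0) | a.0 | (0 | 0 | 0) :: --a--▸ s15
  s15 = (0 + 0) | 0 | (0 | 0 | 0) :: ·
Q's transition system — 16 states:
  t0 = b.c.((0 + 0) | b.0) | c.c.(0 | 0 | a.0) :: --b--▸ t1, --c--▸ t2
  t1 = c.((0 + 0) | b.0) | c.c.(0 | 0 | a.0) :: --c--▸ t3, --c--▸ t4
  t2 = b.c.((0 + 0) | b.0) | c.(0 | 0 | a.0) :: --b--▸ t4, --c--▸ t5
  t3 = (0 + 0) | b.0 | c.c.(0 | 0 | a.0) :: --b--▸ t6, --c--▸ t7
  t4 = c.((0 + 0) | b.0) | c.(0 | 0 | a.0) :: --c--▸ t7, --c--▸ t8
  t5 = b.c.((0 + 0) | b.0) | (0 | 0 | a.0) :: --a--▸ t9, --b--▸ t8
  t6 = (0 + 0) | 0 | c.c.(0 | 0 | a.0) :: --c--▸ t10
  t7 = (0 + 0) | b.0 | c.(0 | 0 | a.0) :: --b--▸ t10, --c--▸ t11
  t8 = c.((0 + 0) | b.0) | (0 | 0 | a.0) :: --a--▸ t12, --c--▸ t11
  t9 = b.c.((0 + 0) | b.0) | (0 | 0 | 0) :: --b--▸ t12
  t10 = (0 + 0) | 0 | c.(0 | 0 | a.0) :: --c--▸ t13
  t11 = (0 + 0) | b.0 | (0 | 0 | a.0) :: --a--▸ t14, --b--▸ t13
  t12 = c.((0 + 0) | b.0) | (0 | 0 | 0) :: --c--▸ t14
  t13 = (0 + 0) | 0 | (0 | 0 | a.0) :: --a--▸ t15
  t14 = (0 + 0) | b.0 | (0 | 0 | 0) :: --b--▸ t15
  t15 = (0 + 0) | 0 | (0 | 0 | 0) :: ·
Coarsest stable partition (strong bisimilarity classes):
  B0 = {s0}
  B1 = {s2}
  B2 = {s5}
  B3 = {s9}
  B4 = {s10, s12, t10}
  B5 = {s13, s14, t13}
  B6 = {s15, t15}
  B7 = {s7, s8}
  B8 = {s11}
  B9 = {s4}
  B10 = {s1}
  B11 = {s3}
  B12 = {s6, t6}
  B13 = {t0}
  B14 = {t2}
  B15 = {t4}
  B16 = {t7}
  B17 = {t11}
  B18 = {t14}
  B19 = {t8}
  B20 = {t12}
  B21 = {t5}
  B22 = {t9}
  B23 = {t1}
  B24 = {t3}
s0 ∈ B0, t0 ∈ B13 → different blocks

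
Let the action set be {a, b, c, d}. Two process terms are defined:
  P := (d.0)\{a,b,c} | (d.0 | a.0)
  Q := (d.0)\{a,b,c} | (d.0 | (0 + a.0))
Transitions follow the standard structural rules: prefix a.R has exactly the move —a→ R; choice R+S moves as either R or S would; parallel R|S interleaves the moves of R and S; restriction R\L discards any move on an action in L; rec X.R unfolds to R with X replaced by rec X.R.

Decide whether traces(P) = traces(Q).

YES

LTS(P): 8 reachable states
  p0 = (d.0)\{a,b,c} | (d.0 | a.0) ⊢ =a=> p1, =d=> p2, =d=> p3
  p1 = (d.0)\{a,b,c} | (d.0 | 0) ⊢ =d=> p4, =d=> p5
  p2 = (d.0)\{a,b,c} | (0 | a.0) ⊢ =a=> p4, =d=> p6
  p3 = 0\{a,b,c} | (d.0 | a.0) ⊢ =a=> p5, =d=> p6
  p4 = (d.0)\{a,b,c} | (0 | 0) ⊢ =d=> p7
  p5 = 0\{a,b,c} | (d.0 | 0) ⊢ =d=> p7
  p6 = 0\{a,b,c} | (0 | a.0) ⊢ =a=> p7
  p7 = 0\{a,b,c} | (0 | 0) ⊢ (no moves)
LTS(Q): 8 reachable states
  q0 = (d.0)\{a,b,c} | (d.0 | (0 + a.0)) ⊢ =a=> q1, =d=> q2, =d=> q3
  q1 = (d.0)\{a,b,c} | (d.0 | 0) ⊢ =d=> q4, =d=> q5
  q2 = (d.0)\{a,b,c} | (0 | (0 + a.0)) ⊢ =a=> q4, =d=> q6
  q3 = 0\{a,b,c} | (d.0 | (0 + a.0)) ⊢ =a=> q5, =d=> q6
  q4 = (d.0)\{a,b,c} | (0 | 0) ⊢ =d=> q7
  q5 = 0\{a,b,c} | (d.0 | 0) ⊢ =d=> q7
  q6 = 0\{a,b,c} | (0 | (0 + a.0)) ⊢ =a=> q7
  q7 = 0\{a,b,c} | (0 | 0) ⊢ (no moves)
Partition-refinement fixed point:
  B0 = {p0, q0}
  B1 = {p2, p3, q2, q3}
  B2 = {p6, q6}
  B3 = {p7, q7}
  B4 = {p4, p5, q4, q5}
  B5 = {p1, q1}
p0 ∈ B0, q0 ∈ B0 → same block
Bisimilar ⇒ trace-equivalent.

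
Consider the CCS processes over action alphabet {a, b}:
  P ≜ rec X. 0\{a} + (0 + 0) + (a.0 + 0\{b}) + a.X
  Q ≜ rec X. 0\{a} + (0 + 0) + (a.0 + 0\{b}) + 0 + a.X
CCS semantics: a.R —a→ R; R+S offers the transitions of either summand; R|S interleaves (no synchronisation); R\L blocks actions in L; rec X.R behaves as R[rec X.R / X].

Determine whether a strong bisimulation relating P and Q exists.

P ~ Q

Reachable graph of P (2 states):
  u0 = rec X. 0\{a} + (0 + 0) + (a.0 + 0\{b}) + a.X | --a--▸ u0, --a--▸ u1
  u1 = 0 | (no moves)
Reachable graph of Q (2 states):
  v0 = rec X. 0\{a} + (0 + 0) + (a.0 + 0\{b}) + 0 + a.X | --a--▸ v0, --a--▸ v1
  v1 = 0 | (no moves)
Partition-refinement fixed point:
  B0 = {u0, v0}
  B1 = {u1, v1}
u0 ∈ B0, v0 ∈ B0 → same block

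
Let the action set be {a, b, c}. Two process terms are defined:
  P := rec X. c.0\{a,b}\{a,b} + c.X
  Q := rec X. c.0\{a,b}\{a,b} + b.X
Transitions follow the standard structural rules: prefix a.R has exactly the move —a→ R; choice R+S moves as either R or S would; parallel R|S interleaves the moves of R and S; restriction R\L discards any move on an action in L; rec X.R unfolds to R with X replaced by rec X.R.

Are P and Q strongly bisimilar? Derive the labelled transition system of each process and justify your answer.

NO

Reachable graph of P (2 states):
  u0 = rec X. c.0\{a,b}\{a,b} + c.X | -c-> u0, -c-> u1
  u1 = 0\{a,b}\{a,b} | ·
Reachable graph of Q (2 states):
  v0 = rec X. c.0\{a,b}\{a,b} + b.X | -b-> v0, -c-> v1
  v1 = 0\{a,b}\{a,b} | ·
Bisimilarity quotient blocks:
  B0 = {u0}
  B1 = {u1, v1}
  B2 = {v0}
u0 ∈ B0, v0 ∈ B2 → different blocks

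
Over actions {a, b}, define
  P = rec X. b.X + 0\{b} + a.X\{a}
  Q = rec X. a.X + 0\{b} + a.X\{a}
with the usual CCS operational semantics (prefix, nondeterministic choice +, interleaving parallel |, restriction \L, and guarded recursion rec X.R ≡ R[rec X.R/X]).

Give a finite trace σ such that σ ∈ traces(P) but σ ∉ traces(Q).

P's transition system — 2 states:
  u0 = rec X. b.X + 0\{b} + a.X\{a} :: —a→ u1, —b→ u0
  u1 = (rec X. b.X + 0\{b} + a.X\{a})\{a} :: —b→ u1
Q's transition system — 2 states:
  v0 = rec X. a.X + 0\{b} + a.X\{a} :: —a→ v0, —a→ v1
  v1 = (rec X. a.X + 0\{b} + a.X\{a})\{a} :: ∅
Run σ = ⟨b⟩ on P: start {u0}
  after b @ step 1: {u0}
  ✓ P
Run σ = ⟨b⟩ on Q: start {v0}
  after b @ step 1: ∅ (Q stuck)

b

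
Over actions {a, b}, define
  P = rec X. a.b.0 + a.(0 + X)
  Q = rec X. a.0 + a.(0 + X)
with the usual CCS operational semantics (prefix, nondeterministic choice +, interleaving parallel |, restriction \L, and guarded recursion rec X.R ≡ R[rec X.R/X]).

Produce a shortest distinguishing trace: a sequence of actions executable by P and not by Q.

Reachable graph of P (4 states):
  u0 = rec X. a.b.0 + a.(0 + X) :: —a→ u1, —a→ u2
  u1 = 0 + (rec X. a.b.0 + a.(0 + X)) :: —a→ u1, —a→ u2
  u2 = b.0 :: —b→ u3
  u3 = 0 :: ∅
Reachable graph of Q (3 states):
  v0 = rec X. a.0 + a.(0 + X) :: —a→ v1, —a→ v2
  v1 = 0 :: ∅
  v2 = 0 + (rec X. a.0 + a.(0 + X)) :: —a→ v1, —a→ v2
Run σ = ⟨ab⟩ on P: start {u0}
  after a @ step 1: {u1, u2}
  after b @ step 2: {u3}
  P completes σ.
Run σ = ⟨ab⟩ on Q: start {v0}
  after a @ step 1: {v1, v2}
  after b @ step 2: ∅ (Q stuck)

ab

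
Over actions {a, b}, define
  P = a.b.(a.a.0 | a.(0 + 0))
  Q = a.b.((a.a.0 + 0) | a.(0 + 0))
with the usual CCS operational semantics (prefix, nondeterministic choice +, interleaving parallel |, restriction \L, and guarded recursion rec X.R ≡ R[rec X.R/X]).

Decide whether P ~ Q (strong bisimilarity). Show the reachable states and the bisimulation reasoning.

bisimilar

LTS(P): 8 reachable states
  p0 = a.b.(a.a.0 | a.(0 + 0)) :: —a→ p1
  p1 = b.(a.a.0 | a.(0 + 0)) :: —b→ p2
  p2 = a.a.0 | a.(0 + 0) :: —a→ p3, —a→ p4
  p3 = a.0 | a.(0 + 0) :: —a→ p5, —a→ p6
  p4 = a.a.0 | (0 + 0) :: —a→ p6
  p5 = 0 | a.(0 + 0) :: —a→ p7
  p6 = a.0 | (0 + 0) :: —a→ p7
  p7 = 0 | (0 + 0) :: (no moves)
LTS(Q): 8 reachable states
  q0 = a.b.((a.a.0 + 0) | a.(0 + 0)) :: —a→ q1
  q1 = b.((a.a.0 + 0) | a.(0 + 0)) :: —b→ q2
  q2 = (a.a.0 + 0) | a.(0 + 0) :: —a→ q3, —a→ q4
  q3 = (a.a.0 + 0) | (0 + 0) :: —a→ q5
  q4 = a.0 | a.(0 + 0) :: —a→ q5, —a→ q6
  q5 = a.0 | (0 + 0) :: —a→ q7
  q6 = 0 | a.(0 + 0) :: —a→ q7
  q7 = 0 | (0 + 0) :: (no moves)
Partition-refinement fixed point:
  B0 = {p0, q0}
  B1 = {p1, q1}
  B2 = {p2, q2}
  B3 = {p3, p4, q3, q4}
  B4 = {p5, p6, q5, q6}
  B5 = {p7, q7}
p0 ∈ B0, q0 ∈ B0 → same block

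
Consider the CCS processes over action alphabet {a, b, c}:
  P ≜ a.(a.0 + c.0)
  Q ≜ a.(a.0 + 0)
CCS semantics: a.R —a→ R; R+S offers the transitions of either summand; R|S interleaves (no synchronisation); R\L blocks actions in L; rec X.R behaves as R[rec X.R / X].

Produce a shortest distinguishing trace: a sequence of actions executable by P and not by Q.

ac

P's transition system — 3 states:
  u0 = a.(a.0 + c.0) :: -a-> u1
  u1 = a.0 + c.0 :: -a-> u2, -c-> u2
  u2 = 0 :: deadlocked
Q's transition system — 3 states:
  v0 = a.(a.0 + 0) :: -a-> v1
  v1 = a.0 + 0 :: -a-> v2
  v2 = 0 :: deadlocked
Trace ⟨ac⟩ through P, begin at {u0}:
  step 1 (a): {u1}
  step 2 (c): {u2}
  — P admits the full trace.
Trace ⟨ac⟩ through Q, begin at {v0}:
  step 1 (a): {v1}
  step 2 (c): ∅ (Q stuck)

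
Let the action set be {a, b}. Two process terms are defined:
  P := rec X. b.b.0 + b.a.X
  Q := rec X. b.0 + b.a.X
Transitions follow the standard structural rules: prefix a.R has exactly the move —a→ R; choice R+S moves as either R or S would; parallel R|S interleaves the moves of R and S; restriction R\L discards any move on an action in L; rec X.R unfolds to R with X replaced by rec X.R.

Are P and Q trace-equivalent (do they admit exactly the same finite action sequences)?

P's transition system — 4 states:
  p0 = rec X. b.b.0 + b.a.X ⊢ —b→ p1, —b→ p2
  p1 = a.(rec X. b.b.0 + b.a.X) ⊢ —a→ p0
  p2 = b.0 ⊢ —b→ p3
  p3 = 0 ⊢ (no moves)
Q's transition system — 3 states:
  q0 = rec X. b.0 + b.a.X ⊢ —b→ q1, —b→ q2
  q1 = 0 ⊢ (no moves)
  q2 = a.(rec X. b.0 + b.a.X) ⊢ —a→ q0
Run σ = ⟨bb⟩ on P: start {p0}
  after b @ step 1: {p1, p2}
  after b @ step 2: {p3}
  ✓ P
Run σ = ⟨bb⟩ on Q: start {q0}
  after b @ step 1: {q1, q2}
  after b @ step 2: ∅  — Q cannot continue

trace-distinct — witness ⟨bb⟩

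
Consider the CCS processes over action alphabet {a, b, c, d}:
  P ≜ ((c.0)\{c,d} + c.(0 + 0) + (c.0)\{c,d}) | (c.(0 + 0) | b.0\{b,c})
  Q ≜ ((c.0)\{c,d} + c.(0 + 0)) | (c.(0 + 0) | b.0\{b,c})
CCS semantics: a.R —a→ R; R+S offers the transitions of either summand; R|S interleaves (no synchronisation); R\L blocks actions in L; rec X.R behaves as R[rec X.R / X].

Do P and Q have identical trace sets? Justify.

Reachable graph of P (8 states):
  s0 = ((c.0)\{c,d} + c.(0 + 0) + (c.0)\{c,d}) | (c.(0 + 0) | b.0\{b,c}) has moves =b=> s1, =c=> s2, =c=> s3
  s1 = ((c.0)\{c,d} + c.(0 + 0) + (c.0)\{c,d}) | (c.(0 + 0) | 0\{b,c}) has moves =c=> s4, =c=> s5
  s2 = ((c.0)\{c,d} + c.(0 + 0) + (c.0)\{c,d}) | ((0 + 0) | b.0\{b,c}) has moves =b=> s4, =c=> s6
  s3 = (0 + 0) | (c.(0 + 0) | b.0\{b,c}) has moves =b=> s5, =c=> s6
  s4 = ((c.0)\{c,d} + c.(0 + 0) + (c.0)\{c,d}) | ((0 + 0) | 0\{b,c}) has moves =c=> s7
  s5 = (0 + 0) | (c.(0 + 0) | 0\{b,c}) has moves =c=> s7
  s6 = (0 + 0) | ((0 + 0) | b.0\{b,c}) has moves =b=> s7
  s7 = (0 + 0) | ((0 + 0) | 0\{b,c}) has moves ·
Reachable graph of Q (8 states):
  t0 = ((c.0)\{c,d} + c.(0 + 0)) | (c.(0 + 0) | b.0\{b,c}) has moves =b=> t1, =c=> t2, =c=> t3
  t1 = ((c.0)\{c,d} + c.(0 + 0)) | (c.(0 + 0) | 0\{b,c}) has moves =c=> t4, =c=> t5
  t2 = ((c.0)\{c,d} + c.(0 + 0)) | ((0 + 0) | b.0\{b,c}) has moves =b=> t4, =c=> t6
  t3 = (0 + 0) | (c.(0 + 0) | b.0\{b,c}) has moves =b=> t5, =c=> t6
  t4 = ((c.0)\{c,d} + c.(0 + 0)) | ((0 + 0) | 0\{b,c}) has moves =c=> t7
  t5 = (0 + 0) | (c.(0 + 0) | 0\{b,c}) has moves =c=> t7
  t6 = (0 + 0) | ((0 + 0) | b.0\{b,c}) has moves =b=> t7
  t7 = (0 + 0) | ((0 + 0) | 0\{b,c}) has moves ·
Coarsest stable partition (strong bisimilarity classes):
  B0 = {s0, t0}
  B1 = {s2, s3, t2, t3}
  B2 = {s4, s5, t4, t5}
  B3 = {s7, t7}
  B4 = {s6, t6}
  B5 = {s1, t1}
s0 ∈ B0, t0 ∈ B0 → same block
Bisimilar ⇒ trace-equivalent.

traces(P) = traces(Q)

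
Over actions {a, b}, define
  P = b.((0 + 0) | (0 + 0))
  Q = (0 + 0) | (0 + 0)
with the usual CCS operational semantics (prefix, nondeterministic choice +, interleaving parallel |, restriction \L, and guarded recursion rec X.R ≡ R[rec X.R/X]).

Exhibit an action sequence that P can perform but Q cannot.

LTS(P): 2 reachable states
  s0 = b.((0 + 0) | (0 + 0)) | ··b··> s1
  s1 = (0 + 0) | (0 + 0) | ·
LTS(Q): 1 reachable states
  t0 = (0 + 0) | (0 + 0) | ·
Executing b from P (initial set {s0}):
  [1] b ⇒ {s1}
  P completes σ.
Executing b from Q (initial set {t0}):
  [1] b ⇒ no successor for Q

b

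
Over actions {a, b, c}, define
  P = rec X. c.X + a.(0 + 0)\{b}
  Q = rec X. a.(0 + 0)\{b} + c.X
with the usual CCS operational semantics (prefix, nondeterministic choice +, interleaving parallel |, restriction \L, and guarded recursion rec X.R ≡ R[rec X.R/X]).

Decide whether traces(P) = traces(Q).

LTS(P): 2 reachable states
  m0 = rec X. c.X + a.(0 + 0)\{b} | -a-> m1, -c-> m0
  m1 = (0 + 0)\{b} | (no moves)
LTS(Q): 2 reachable states
  n0 = rec X. a.(0 + 0)\{b} + c.X | -a-> n1, -c-> n0
  n1 = (0 + 0)\{b} | (no moves)
Partition-refinement fixed point:
  B0 = {m0, n0}
  B1 = {m1, n1}
m0 ∈ B0, n0 ∈ B0 → same block
Bisimilar ⇒ trace-equivalent.

trace-equivalent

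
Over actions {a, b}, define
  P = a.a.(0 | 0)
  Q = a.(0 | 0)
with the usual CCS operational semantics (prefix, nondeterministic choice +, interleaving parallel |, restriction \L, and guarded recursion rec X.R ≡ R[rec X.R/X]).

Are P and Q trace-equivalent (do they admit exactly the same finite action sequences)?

Reachable graph of P (3 states):
  s0 = a.a.(0 | 0) | —a→ s1
  s1 = a.(0 | 0) | —a→ s2
  s2 = 0 | 0 | stopped
Reachable graph of Q (2 states):
  t0 = a.(0 | 0) | —a→ t1
  t1 = 0 | 0 | stopped
Trace ⟨aa⟩ through P, begin at {s0}:
  after a @ step 1: {s1}
  after a @ step 2: {s2}
  ✓ P
Trace ⟨aa⟩ through Q, begin at {t0}:
  after a @ step 1: {t1}
  after a @ step 2: no successor for Q

NO — witness ⟨aa⟩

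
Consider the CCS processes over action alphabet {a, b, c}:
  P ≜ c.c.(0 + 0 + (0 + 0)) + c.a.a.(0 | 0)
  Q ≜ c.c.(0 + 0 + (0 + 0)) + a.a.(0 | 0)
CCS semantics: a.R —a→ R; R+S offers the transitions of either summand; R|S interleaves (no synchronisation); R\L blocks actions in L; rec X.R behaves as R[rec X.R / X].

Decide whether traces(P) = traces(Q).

LTS(P): 6 reachable states
  p0 = c.c.(0 + 0 + (0 + 0)) + c.a.a.(0 | 0) ⊢ =c=> p1, =c=> p2
  p1 = a.a.(0 | 0) ⊢ =a=> p3
  p2 = c.(0 + 0 + (0 + 0)) ⊢ =c=> p4
  p3 = a.(0 | 0) ⊢ =a=> p5
  p4 = 0 + 0 + (0 + 0) ⊢ deadlocked
  p5 = 0 | 0 ⊢ deadlocked
LTS(Q): 5 reachable states
  q0 = c.c.(0 + 0 + (0 + 0)) + a.a.(0 | 0) ⊢ =a=> q1, =c=> q2
  q1 = a.(0 | 0) ⊢ =a=> q3
  q2 = c.(0 + 0 + (0 + 0)) ⊢ =c=> q4
  q3 = 0 | 0 ⊢ deadlocked
  q4 = 0 + 0 + (0 + 0) ⊢ deadlocked
Run σ = ⟨ca⟩ on P: start {p0}
  after c @ step 1: {p1, p2}
  after a @ step 2: {p3}
  P completes σ.
Run σ = ⟨ca⟩ on Q: start {q0}
  after c @ step 1: {q2}
  after a @ step 2: ∅ (Q stuck)

traces(P) ≠ traces(Q) — witness ⟨ca⟩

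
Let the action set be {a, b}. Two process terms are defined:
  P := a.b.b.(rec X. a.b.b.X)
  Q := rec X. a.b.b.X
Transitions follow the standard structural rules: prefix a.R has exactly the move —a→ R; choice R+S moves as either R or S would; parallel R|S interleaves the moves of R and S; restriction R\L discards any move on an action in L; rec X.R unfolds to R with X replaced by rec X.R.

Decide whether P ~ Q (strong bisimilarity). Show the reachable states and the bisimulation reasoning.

P's transition system — 4 states:
  s0 = a.b.b.(rec X. a.b.b.X) → ··a··> s1
  s1 = b.b.(rec X. a.b.b.X) → ··b··> s2
  s2 = b.(rec X. a.b.b.X) → ··b··> s3
  s3 = rec X. a.b.b.X → ··a··> s1
Q's transition system — 3 states:
  t0 = rec X. a.b.b.X → ··a··> t1
  t1 = b.b.(rec X. a.b.b.X) → ··b··> t2
  t2 = b.(rec X. a.b.b.X) → ··b··> t0
Bisimilarity quotient blocks:
  B0 = {s0, s3, t0}
  B1 = {s1, t1}
  B2 = {s2, t2}
s0 ∈ B0, t0 ∈ B0 → same block

YES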